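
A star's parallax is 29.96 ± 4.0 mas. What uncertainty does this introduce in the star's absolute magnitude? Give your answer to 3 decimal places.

M = m − 5 log₁₀ d + 5 = m + 5 log₁₀ p + 5, so ∂M/∂p = 5/(p ln 10).
σ_M = (5/ln 10) · (σ_p/p) = 2.1715 × 4.0/29.96 = 2.1715 × 0.13351 = 0.28992.

σ_M = 0.290 mag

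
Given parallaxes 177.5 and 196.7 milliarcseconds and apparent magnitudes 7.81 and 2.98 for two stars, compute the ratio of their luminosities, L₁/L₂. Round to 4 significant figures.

L₁/L₂ = 0.01436

d₁ = 1/p₁ = 1/0.1775″ = 5.6338 pc; d₂ = 1/p₂ = 1/0.1967″ = 5.0839 pc.
M₁ = m₁ − 5 log₁₀ d₁ + 5 = 7.81 − 3.7540 + 5 = 9.0560.
M₂ = 2.98 − 3.5310 + 5 = 4.4490.
L₁/L₂ = 10^(0.4(M₂ − M₁)) = 10^(0.4 × (-4.6070)) = 10^(-1.84280) = 0.014362.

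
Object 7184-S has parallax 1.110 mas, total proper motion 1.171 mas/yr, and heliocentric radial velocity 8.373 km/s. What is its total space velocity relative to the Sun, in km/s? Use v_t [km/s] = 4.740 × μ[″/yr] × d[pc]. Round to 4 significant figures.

9.753 km/s

d = 1/p = 1/0.001110″ = 900.9 pc.
μ = 1.171 mas/yr = 0.001171 ″/yr.
v_t = 4.740 μ d = 4.740 × 0.001171 × 900.9 = 5.0005 km/s.
v = √(v_r² + v_t²) = √(8.373² + 5.0005²) = √95.1121 = 9.7525 km/s.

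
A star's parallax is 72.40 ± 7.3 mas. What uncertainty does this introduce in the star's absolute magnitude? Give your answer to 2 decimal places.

σ_M = 0.22 mag

M = m − 5 log₁₀ d + 5 = m + 5 log₁₀ p + 5, so ∂M/∂p = 5/(p ln 10).
σ_M = (5/ln 10) · (σ_p/p) = 2.1715 × 7.3/72.40 = 2.1715 × 0.10083 = 0.21895.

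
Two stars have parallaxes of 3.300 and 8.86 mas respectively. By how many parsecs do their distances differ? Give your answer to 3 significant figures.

190 pc

d_A = 1/0.003300″ = 303.03 pc; d_B = 1/0.008860″ = 112.87 pc.
|d_B − d_A| = |112.87 − 303.03| = 190.16 pc.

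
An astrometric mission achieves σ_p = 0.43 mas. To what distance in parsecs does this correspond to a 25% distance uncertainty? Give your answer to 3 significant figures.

581 pc

σ_d/d = σ_p/p, so the condition is σ_p/p ≤ 0.25, i.e. p ≥ σ_p/0.25.
p_min = 0.43/0.25 = 1.72 mas = 0.00172 arcsec.
d_max = 1/p_min = 1/0.00172 = 581.4 pc.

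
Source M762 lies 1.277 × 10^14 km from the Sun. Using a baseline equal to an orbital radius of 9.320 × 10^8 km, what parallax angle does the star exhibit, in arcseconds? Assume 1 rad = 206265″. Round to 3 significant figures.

1.51 arcsec

θ ≈ B/d = (9.320 × 10^8) / (1.277 × 10^14) = 7.2984 × 10^-6 rad.
In arcseconds: 7.2984 × 10^-6 × 206265 = 1.5054″.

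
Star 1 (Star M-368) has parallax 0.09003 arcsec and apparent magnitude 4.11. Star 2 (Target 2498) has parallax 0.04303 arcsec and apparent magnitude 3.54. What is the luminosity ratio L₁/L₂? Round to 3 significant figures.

d₁ = 1/p₁ = 1/0.09003″ = 11.107 pc; d₂ = 1/p₂ = 1/0.04303″ = 23.24 pc.
M₁ = m₁ − 5 log₁₀ d₁ + 5 = 4.11 − 5.2280 + 5 = 3.8820.
M₂ = 3.54 − 6.8312 + 5 = 1.7088.
L₁/L₂ = 10^(0.4(M₂ − M₁)) = 10^(0.4 × (-2.1732)) = 10^(-0.86928) = 0.13512.

L₁/L₂ = 0.135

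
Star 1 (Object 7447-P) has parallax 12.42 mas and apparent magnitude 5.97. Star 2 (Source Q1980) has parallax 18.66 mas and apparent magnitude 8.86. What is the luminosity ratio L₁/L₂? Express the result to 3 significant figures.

d₁ = 1/p₁ = 1/0.01242″ = 80.515 pc; d₂ = 1/p₂ = 1/0.01866″ = 53.591 pc.
M₁ = m₁ − 5 log₁₀ d₁ + 5 = 5.97 − 9.5294 + 5 = 1.4406.
M₂ = 8.86 − 8.6455 + 5 = 5.2145.
L₁/L₂ = 10^(0.4(M₂ − M₁)) = 10^(0.4 × 3.7739) = 10^1.50956 = 32.327.

L₁/L₂ = 32.3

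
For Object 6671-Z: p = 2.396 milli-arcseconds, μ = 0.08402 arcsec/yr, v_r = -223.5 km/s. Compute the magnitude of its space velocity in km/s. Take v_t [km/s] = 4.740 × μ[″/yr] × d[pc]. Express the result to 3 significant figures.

d = 1/p = 1/0.002396″ = 417.36 pc.
v_t = 4.740 μ d = 4.740 × 0.08402 × 417.36 = 166.22 km/s.
v = √(v_r² + v_t²) = √((-223.5)² + 166.22²) = √77581.3 = 278.53 km/s.

279 km/s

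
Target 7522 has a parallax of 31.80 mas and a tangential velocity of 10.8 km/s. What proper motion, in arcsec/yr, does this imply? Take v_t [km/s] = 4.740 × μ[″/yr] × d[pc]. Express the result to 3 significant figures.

d = 1/p = 1/0.03180″ = 31.447 pc.
μ = v_t / (4.74 d) = 10.8 / (4.74 × 31.447) = 10.8 / 149.06 = 0.072454 ″/yr.

0.0725 arcsec/yr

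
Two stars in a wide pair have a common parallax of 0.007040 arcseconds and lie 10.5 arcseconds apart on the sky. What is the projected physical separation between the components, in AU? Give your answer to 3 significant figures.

d = 1/p = 1/0.007040″ = 142.05 pc.
At distance d (pc), an angle of θ arcsec spans θ·d AU: s = 10.5 × 142.05 = 1491.5 AU.

1490 AU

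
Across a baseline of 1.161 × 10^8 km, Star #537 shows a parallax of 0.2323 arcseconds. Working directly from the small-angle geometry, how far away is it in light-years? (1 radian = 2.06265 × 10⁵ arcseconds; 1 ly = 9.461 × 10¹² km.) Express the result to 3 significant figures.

θ = 0.2323″ = 0.2323/206265 = 1.1262 × 10^-6 rad.
d = B/θ = (1.161 × 10^8) / (1.1262 × 10^-6) = 1.0309 × 10^14 km = (1.0309 × 10^14) / (9.461 × 10^12) ly = 10.896 ly.

10.9 ly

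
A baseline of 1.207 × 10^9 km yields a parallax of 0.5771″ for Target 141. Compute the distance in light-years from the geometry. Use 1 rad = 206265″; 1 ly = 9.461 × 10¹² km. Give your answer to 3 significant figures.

45.6 ly

θ = 0.5771″ = 0.5771/206265 = 2.7979 × 10^-6 rad.
d = B/θ = (1.207 × 10^9) / (2.7979 × 10^-6) = 4.3139 × 10^14 km = (4.3139 × 10^14) / (9.461 × 10^12) ly = 45.597 ly.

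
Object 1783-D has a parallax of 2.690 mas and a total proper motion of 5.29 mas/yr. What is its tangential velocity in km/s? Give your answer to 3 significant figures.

d = 1/p = 1/0.002690″ = 371.75 pc.
μ = 5.29 mas/yr = 0.00529 ″/yr.
v_t = 4.74 × μ × d = 4.74 × 0.00529 × 371.75 = 9.3215 km/s.

9.32 km/s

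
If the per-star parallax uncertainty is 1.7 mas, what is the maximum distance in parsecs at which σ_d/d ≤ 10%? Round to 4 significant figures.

σ_d/d = σ_p/p, so the condition is σ_p/p ≤ 0.10, i.e. p ≥ σ_p/0.10.
p_min = 1.7/0.10 = 17 mas = 0.017 arcsec.
d_max = 1/p_min = 1/0.017 = 58.824 pc.

58.82 pc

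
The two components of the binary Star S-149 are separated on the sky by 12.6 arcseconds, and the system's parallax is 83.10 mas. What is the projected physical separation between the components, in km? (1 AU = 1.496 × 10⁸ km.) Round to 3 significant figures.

d = 1/p = 1/0.08310″ = 12.034 pc.
At distance d (pc), an angle of θ arcsec spans θ·d AU: s = 12.6 × 12.034 = 151.63 AU.
= 151.63 × 1.496 × 10⁸ km = 2.2684 × 10^10 km.

2.27 × 10^10 km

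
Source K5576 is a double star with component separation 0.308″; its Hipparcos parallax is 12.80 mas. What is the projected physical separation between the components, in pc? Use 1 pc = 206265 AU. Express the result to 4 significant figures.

0.0001167 pc

d = 1/p = 1/0.01280″ = 78.125 pc.
At distance d (pc), an angle of θ arcsec spans θ·d AU: s = 0.308 × 78.125 = 24.063 AU.
= 24.063 / 206265 = 0.00011666 pc.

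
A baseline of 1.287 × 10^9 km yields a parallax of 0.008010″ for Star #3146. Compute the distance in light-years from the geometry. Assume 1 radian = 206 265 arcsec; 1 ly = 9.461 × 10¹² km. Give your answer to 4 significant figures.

3503 ly

θ = 0.008010″ = 0.008010/206265 = 3.8834 × 10^-8 rad.
d = B/θ = (1.287 × 10^9) / (3.8834 × 10^-8) = 3.3141 × 10^16 km = (3.3141 × 10^16) / (9.461 × 10^12) ly = 3502.9 ly.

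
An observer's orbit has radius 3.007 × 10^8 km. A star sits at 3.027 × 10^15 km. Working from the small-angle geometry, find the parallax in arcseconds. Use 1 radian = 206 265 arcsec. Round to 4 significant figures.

0.02049 arcsec

θ ≈ B/d = (3.007 × 10^8) / (3.027 × 10^15) = 9.9339 × 10^-8 rad.
In arcseconds: 9.9339 × 10^-8 × 206265 = 0.02049″.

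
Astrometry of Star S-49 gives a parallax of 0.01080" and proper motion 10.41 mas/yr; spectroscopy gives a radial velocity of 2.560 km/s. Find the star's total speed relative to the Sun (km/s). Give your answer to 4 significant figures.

5.237 km/s

d = 1/p = 1/0.01080″ = 92.593 pc.
μ = 10.41 mas/yr = 0.01041 ″/yr.
v_t = 4.740 μ d = 4.740 × 0.01041 × 92.593 = 4.5689 km/s.
v = √(v_r² + v_t²) = √(2.560² + 4.5689²) = √27.4284 = 5.2372 km/s.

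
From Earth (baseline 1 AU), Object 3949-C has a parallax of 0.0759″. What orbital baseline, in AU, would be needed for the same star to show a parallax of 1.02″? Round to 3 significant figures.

Parallax scales linearly with baseline: p ∝ B, so B = p_target / p_Earth × 1 AU.
B = 1.02 / 0.0759 = 13.439 AU.

13.4 AU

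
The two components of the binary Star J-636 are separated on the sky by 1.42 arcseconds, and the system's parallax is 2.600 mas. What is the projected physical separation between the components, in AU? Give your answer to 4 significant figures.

546.2 AU

d = 1/p = 1/0.002600″ = 384.62 pc.
At distance d (pc), an angle of θ arcsec spans θ·d AU: s = 1.42 × 384.62 = 546.16 AU.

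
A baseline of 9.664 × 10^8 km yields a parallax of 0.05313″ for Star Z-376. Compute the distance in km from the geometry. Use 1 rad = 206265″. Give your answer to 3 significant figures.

3.75 × 10^15 km

θ = 0.05313″ = 0.05313/206265 = 2.5758 × 10^-7 rad.
d = B/θ = (9.664 × 10^8) / (2.5758 × 10^-7) = 3.7518 × 10^15 km.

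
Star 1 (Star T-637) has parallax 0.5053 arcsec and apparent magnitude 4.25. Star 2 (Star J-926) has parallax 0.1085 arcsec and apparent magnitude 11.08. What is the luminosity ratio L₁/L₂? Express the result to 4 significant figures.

d₁ = 1/p₁ = 1/0.5053″ = 1.979 pc; d₂ = 1/p₂ = 1/0.1085″ = 9.2166 pc.
M₁ = m₁ − 5 log₁₀ d₁ + 5 = 4.25 − 1.4822 + 5 = 7.7678.
M₂ = 11.08 − 4.8229 + 5 = 11.2571.
L₁/L₂ = 10^(0.4(M₂ − M₁)) = 10^(0.4 × 3.4893) = 10^1.39572 = 24.873.

L₁/L₂ = 24.87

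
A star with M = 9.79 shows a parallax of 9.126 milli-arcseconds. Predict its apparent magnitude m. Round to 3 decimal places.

m = 14.989

d = 1/p = 1/0.009126″ = 109.58 pc.
m − M = 5 log₁₀ d − 5 = 5 log₁₀(109.58) − 5 = 10.1987 − 5 = 5.1987.
m = M + (m − M) = 9.79 + 5.1987 = 14.989.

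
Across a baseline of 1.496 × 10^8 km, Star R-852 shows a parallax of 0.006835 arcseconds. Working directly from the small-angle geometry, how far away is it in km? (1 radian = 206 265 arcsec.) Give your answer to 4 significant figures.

4.515 × 10^15 km

θ = 0.006835″ = 0.006835/206265 = 3.3137 × 10^-8 rad.
d = B/θ = (1.496 × 10^8) / (3.3137 × 10^-8) = 4.5146 × 10^15 km.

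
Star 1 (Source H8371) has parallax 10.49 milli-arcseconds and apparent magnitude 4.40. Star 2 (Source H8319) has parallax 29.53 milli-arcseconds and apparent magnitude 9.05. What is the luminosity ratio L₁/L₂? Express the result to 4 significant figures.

d₁ = 1/p₁ = 1/0.01049″ = 95.329 pc; d₂ = 1/p₂ = 1/0.02953″ = 33.864 pc.
M₁ = m₁ − 5 log₁₀ d₁ + 5 = 4.40 − 9.8961 + 5 = -0.4961.
M₂ = 9.05 − 7.6487 + 5 = 6.4013.
L₁/L₂ = 10^(0.4(M₂ − M₁)) = 10^(0.4 × 6.8974) = 10^2.75896 = 574.06.

L₁/L₂ = 574.1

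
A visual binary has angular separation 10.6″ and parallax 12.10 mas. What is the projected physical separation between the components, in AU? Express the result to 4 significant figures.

d = 1/p = 1/0.01210″ = 82.645 pc.
At distance d (pc), an angle of θ arcsec spans θ·d AU: s = 10.6 × 82.645 = 876.04 AU.

876.0 AU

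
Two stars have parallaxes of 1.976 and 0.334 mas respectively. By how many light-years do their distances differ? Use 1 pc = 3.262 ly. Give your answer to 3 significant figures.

d_A = 1/0.001976″ = 506.07 pc; d_B = 1/0.0003340″ = 2994 pc.
|d_B − d_A| = |2994 − 506.07| = 2487.9 pc = 2487.9 × 3.262 ly = 8115.5 ly.

8120 ly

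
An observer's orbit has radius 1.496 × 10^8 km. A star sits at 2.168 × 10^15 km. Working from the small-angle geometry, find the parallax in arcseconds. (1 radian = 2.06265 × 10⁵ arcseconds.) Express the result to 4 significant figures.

0.01423 arcsec

θ ≈ B/d = (1.496 × 10^8) / (2.168 × 10^15) = 6.9004 × 10^-8 rad.
In arcseconds: 6.9004 × 10^-8 × 206265 = 0.014233″.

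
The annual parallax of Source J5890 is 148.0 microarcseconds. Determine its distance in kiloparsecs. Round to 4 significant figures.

6.757 kpc

p = 148.0 microarcseconds = 0.0001480 arcsec.
d = 1/p = 1/0.0001480 = 6756.8 pc.
= 6.7568 kpc.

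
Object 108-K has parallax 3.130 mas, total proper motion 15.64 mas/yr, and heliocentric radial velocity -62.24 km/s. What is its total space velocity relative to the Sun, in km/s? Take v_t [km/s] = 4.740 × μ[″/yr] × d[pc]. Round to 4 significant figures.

66.59 km/s

d = 1/p = 1/0.003130″ = 319.49 pc.
μ = 15.64 mas/yr = 0.01564 ″/yr.
v_t = 4.740 μ d = 4.740 × 0.01564 × 319.49 = 23.685 km/s.
v = √(v_r² + v_t²) = √((-62.24)² + 23.685²) = √4434.8 = 66.594 km/s.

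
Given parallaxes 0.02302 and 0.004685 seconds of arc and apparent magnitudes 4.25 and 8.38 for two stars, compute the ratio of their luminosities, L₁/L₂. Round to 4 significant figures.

d₁ = 1/p₁ = 1/0.02302″ = 43.44 pc; d₂ = 1/p₂ = 1/0.004685″ = 213.45 pc.
M₁ = m₁ − 5 log₁₀ d₁ + 5 = 4.25 − 8.1894 + 5 = 1.0606.
M₂ = 8.38 − 11.6465 + 5 = 1.7335.
L₁/L₂ = 10^(0.4(M₂ − M₁)) = 10^(0.4 × 0.6729) = 10^0.26916 = 1.8585.

L₁/L₂ = 1.859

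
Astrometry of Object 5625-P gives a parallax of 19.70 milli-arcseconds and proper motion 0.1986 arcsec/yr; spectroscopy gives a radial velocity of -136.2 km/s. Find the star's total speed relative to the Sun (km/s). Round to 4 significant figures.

d = 1/p = 1/0.01970″ = 50.761 pc.
v_t = 4.740 μ d = 4.740 × 0.1986 × 50.761 = 47.785 km/s.
v = √(v_r² + v_t²) = √((-136.2)² + 47.785²) = √20833.8 = 144.34 km/s.

144.3 km/s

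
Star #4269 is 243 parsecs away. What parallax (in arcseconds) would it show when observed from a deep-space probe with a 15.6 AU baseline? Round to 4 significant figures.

0.06420 arcsec

p (arcsec) = B (AU) / d (pc).
p = 15.6 / 243 = 0.064198 arcsec.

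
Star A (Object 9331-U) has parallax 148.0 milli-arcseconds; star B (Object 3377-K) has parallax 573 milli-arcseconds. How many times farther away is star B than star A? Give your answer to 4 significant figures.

Since d = 1/p, d_B/d_A = p_A/p_B.
= 148.0 / 573 = 0.25829.

0.2583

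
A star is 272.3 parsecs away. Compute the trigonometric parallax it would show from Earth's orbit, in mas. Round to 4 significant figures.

3.672 mas

p = 1/d = 1/272.3 = 0.0036724 arcsec.
= 0.0036724 × 1000 = 3.6724 mas.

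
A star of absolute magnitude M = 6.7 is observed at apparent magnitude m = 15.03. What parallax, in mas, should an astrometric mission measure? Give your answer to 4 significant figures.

m − M = 15.03 − 6.7 = 8.33.
d = 10^((m−M)/5 + 1) = 10^2.666 = 463.45 pc.
p = 1/d = 1/463.45 = 0.0021577 arcsec = 2.1577 mas.

2.158 mas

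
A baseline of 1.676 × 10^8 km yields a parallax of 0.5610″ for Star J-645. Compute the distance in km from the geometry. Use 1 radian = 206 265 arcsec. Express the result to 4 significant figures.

6.162 × 10^13 km

θ = 0.5610″ = 0.5610/206265 = 2.7198 × 10^-6 rad.
d = B/θ = (1.676 × 10^8) / (2.7198 × 10^-6) = 6.1622 × 10^13 km.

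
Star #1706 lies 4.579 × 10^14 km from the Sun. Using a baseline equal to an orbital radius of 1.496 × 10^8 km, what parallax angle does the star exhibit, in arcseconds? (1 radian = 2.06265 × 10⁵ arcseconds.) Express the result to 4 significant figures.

θ ≈ B/d = (1.496 × 10^8) / (4.579 × 10^14) = 3.2671 × 10^-7 rad.
In arcseconds: 3.2671 × 10^-7 × 206265 = 0.067389″.

0.06739 arcsec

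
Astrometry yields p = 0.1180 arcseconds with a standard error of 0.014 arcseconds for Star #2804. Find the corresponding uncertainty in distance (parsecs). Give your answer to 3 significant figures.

1.01 pc

d = 1/p, so σ_d = σ_p / p².
σ_d = 0.0140 / (0.1180)² = 0.0140 / 0.013924 = 1.0055 pc.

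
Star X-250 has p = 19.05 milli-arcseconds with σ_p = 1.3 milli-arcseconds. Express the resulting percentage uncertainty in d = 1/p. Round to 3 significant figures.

6.82%

For d = 1/p, |σ_d/d| = |σ_p/p|.
σ_p/p = 1.3 / 19.05 = 0.068241 = 6.8241%.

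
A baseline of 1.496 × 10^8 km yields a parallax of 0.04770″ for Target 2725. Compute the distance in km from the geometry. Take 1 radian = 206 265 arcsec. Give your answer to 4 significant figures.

θ = 0.04770″ = 0.04770/206265 = 2.3126 × 10^-7 rad.
d = B/θ = (1.496 × 10^8) / (2.3126 × 10^-7) = 6.4689 × 10^14 km.

6.469 × 10^14 km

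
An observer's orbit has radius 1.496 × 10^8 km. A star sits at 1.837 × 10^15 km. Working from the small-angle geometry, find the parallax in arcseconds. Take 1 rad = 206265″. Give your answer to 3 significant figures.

0.0168 arcsec

θ ≈ B/d = (1.496 × 10^8) / (1.837 × 10^15) = 8.1437 × 10^-8 rad.
In arcseconds: 8.1437 × 10^-8 × 206265 = 0.016798″.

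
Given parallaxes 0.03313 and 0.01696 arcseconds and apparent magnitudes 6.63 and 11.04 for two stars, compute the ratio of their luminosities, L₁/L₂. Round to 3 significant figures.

L₁/L₂ = 15.2

d₁ = 1/p₁ = 1/0.03313″ = 30.184 pc; d₂ = 1/p₂ = 1/0.01696″ = 58.962 pc.
M₁ = m₁ − 5 log₁₀ d₁ + 5 = 6.63 − 7.3989 + 5 = 4.2311.
M₂ = 11.04 − 8.8529 + 5 = 7.1871.
L₁/L₂ = 10^(0.4(M₂ − M₁)) = 10^(0.4 × 2.9560) = 10^1.18240 = 15.219.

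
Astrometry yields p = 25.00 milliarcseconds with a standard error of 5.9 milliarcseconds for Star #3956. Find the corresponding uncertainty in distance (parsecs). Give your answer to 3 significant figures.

9.44 pc

d = 1/p, so σ_d = σ_p / p².
σ_d = 0.00590 / (0.02500)² = 0.00590 / 0.000625 = 9.44 pc.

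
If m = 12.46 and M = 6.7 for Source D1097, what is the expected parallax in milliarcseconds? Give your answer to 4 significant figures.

m − M = 12.46 − 6.7 = 5.76.
d = 10^((m−M)/5 + 1) = 10^2.152 = 141.91 pc.
p = 1/d = 1/141.91 = 0.0070467 arcsec = 7.0467 mas.

7.047 mas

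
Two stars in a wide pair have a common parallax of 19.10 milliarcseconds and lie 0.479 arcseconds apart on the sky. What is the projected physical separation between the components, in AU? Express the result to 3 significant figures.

25.1 AU

d = 1/p = 1/0.01910″ = 52.356 pc.
At distance d (pc), an angle of θ arcsec spans θ·d AU: s = 0.479 × 52.356 = 25.079 AU.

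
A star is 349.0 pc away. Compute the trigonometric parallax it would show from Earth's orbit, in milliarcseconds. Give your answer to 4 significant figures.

2.865 mas

p = 1/d = 1/349 = 0.0028653 arcsec.
= 0.0028653 × 1000 = 2.8653 mas.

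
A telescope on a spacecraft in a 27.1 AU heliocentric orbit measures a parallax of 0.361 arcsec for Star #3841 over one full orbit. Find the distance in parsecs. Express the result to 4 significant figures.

With baseline B (in AU) and parallax p (in arcsec), d = B/p parsecs.
d = 27.1 / 0.361 = 75.069 pc.

75.07 pc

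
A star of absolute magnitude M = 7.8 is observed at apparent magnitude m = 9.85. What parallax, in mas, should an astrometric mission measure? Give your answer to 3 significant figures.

38.9 mas

m − M = 9.85 − 7.8 = 2.05.
d = 10^((m−M)/5 + 1) = 10^1.410 = 25.704 pc.
p = 1/d = 1/25.704 = 0.038904 arcsec = 38.904 mas.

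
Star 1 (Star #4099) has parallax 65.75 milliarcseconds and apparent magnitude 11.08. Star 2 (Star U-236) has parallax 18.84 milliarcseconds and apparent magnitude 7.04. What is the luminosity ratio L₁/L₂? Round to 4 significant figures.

d₁ = 1/p₁ = 1/0.06575″ = 15.209 pc; d₂ = 1/p₂ = 1/0.01884″ = 53.079 pc.
M₁ = m₁ − 5 log₁₀ d₁ + 5 = 11.08 − 5.9105 + 5 = 10.1695.
M₂ = 7.04 − 8.6246 + 5 = 3.4154.
L₁/L₂ = 10^(0.4(M₂ − M₁)) = 10^(0.4 × (-6.7541)) = 10^(-2.70164) = 0.0019877.

L₁/L₂ = 0.001988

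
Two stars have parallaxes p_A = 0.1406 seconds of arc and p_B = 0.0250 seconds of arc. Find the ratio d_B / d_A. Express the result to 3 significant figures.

5.62

Since d = 1/p, d_B/d_A = p_A/p_B.
= 0.1406 / 0.0250 = 5.624.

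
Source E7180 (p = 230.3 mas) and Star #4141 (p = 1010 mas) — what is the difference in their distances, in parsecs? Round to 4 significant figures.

d_A = 1/0.2303″ = 4.3422 pc; d_B = 1/1.010″ = 0.9901 pc.
|d_B − d_A| = |0.9901 − 4.3422| = 3.3521 pc.

3.352 pc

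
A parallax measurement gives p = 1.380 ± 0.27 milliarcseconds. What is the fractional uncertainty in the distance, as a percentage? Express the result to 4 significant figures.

19.57%

For d = 1/p, |σ_d/d| = |σ_p/p|.
σ_p/p = 0.27 / 1.380 = 0.19565 = 19.565%.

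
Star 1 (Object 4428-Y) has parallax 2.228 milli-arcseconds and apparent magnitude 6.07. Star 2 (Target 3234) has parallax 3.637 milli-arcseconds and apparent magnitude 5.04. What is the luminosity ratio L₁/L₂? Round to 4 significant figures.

d₁ = 1/p₁ = 1/0.002228″ = 448.83 pc; d₂ = 1/p₂ = 1/0.003637″ = 274.95 pc.
M₁ = m₁ − 5 log₁₀ d₁ + 5 = 6.07 − 13.2604 + 5 = -2.1904.
M₂ = 5.04 − 12.1963 + 5 = -2.1563.
L₁/L₂ = 10^(0.4(M₂ − M₁)) = 10^(0.4 × 0.0341) = 10^0.01364 = 1.0319.

L₁/L₂ = 1.032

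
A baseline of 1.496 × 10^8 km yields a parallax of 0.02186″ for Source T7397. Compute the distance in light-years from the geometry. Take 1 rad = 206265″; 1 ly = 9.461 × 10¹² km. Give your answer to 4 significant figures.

θ = 0.02186″ = 0.02186/206265 = 1.0598 × 10^-7 rad.
d = B/θ = (1.496 × 10^8) / (1.0598 × 10^-7) = 1.4116 × 10^15 km = (1.4116 × 10^15) / (9.461 × 10^12) ly = 149.2 ly.

149.2 ly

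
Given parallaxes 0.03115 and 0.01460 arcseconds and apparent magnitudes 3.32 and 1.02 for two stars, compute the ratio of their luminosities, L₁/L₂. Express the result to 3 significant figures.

L₁/L₂ = 0.0264

d₁ = 1/p₁ = 1/0.03115″ = 32.103 pc; d₂ = 1/p₂ = 1/0.01460″ = 68.493 pc.
M₁ = m₁ − 5 log₁₀ d₁ + 5 = 3.32 − 7.5327 + 5 = 0.7873.
M₂ = 1.02 − 9.1782 + 5 = -3.1582.
L₁/L₂ = 10^(0.4(M₂ − M₁)) = 10^(0.4 × (-3.9455)) = 10^(-1.57820) = 0.026412.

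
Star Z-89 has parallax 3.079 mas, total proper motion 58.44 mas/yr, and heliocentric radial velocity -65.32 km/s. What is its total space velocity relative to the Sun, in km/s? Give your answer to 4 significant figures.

d = 1/p = 1/0.003079″ = 324.78 pc.
μ = 58.44 mas/yr = 0.05844 ″/yr.
v_t = 4.740 μ d = 4.740 × 0.05844 × 324.78 = 89.966 km/s.
v = √(v_r² + v_t²) = √((-65.32)² + 89.966²) = √12360.6 = 111.18 km/s.

111.2 km/s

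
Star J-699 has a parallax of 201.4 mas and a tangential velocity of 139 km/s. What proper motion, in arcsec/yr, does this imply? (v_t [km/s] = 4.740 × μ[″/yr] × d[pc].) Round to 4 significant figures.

d = 1/p = 1/0.2014″ = 4.9652 pc.
μ = v_t / (4.74 d) = 139 / (4.74 × 4.9652) = 139 / 23.535 = 5.9061 ″/yr.

5.906 arcsec/yr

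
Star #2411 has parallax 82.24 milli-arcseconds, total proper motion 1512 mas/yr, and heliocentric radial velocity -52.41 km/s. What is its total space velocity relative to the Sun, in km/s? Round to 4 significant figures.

d = 1/p = 1/0.08224″ = 12.16 pc.
μ = 1512 mas/yr = 1.512 ″/yr.
v_t = 4.740 μ d = 4.740 × 1.512 × 12.16 = 87.149 km/s.
v = √(v_r² + v_t²) = √((-52.41)² + 87.149²) = √10341.8 = 101.69 km/s.

101.7 km/s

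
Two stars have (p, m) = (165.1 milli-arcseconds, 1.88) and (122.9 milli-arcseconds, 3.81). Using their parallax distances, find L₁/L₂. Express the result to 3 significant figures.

d₁ = 1/p₁ = 1/0.1651″ = 6.0569 pc; d₂ = 1/p₂ = 1/0.1229″ = 8.1367 pc.
M₁ = m₁ − 5 log₁₀ d₁ + 5 = 1.88 − 3.9113 + 5 = 2.9687.
M₂ = 3.81 − 4.5522 + 5 = 4.2578.
L₁/L₂ = 10^(0.4(M₂ − M₁)) = 10^(0.4 × 1.2891) = 10^0.51564 = 3.2782.

L₁/L₂ = 3.28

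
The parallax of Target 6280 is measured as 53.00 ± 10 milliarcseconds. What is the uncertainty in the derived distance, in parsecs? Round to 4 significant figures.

d = 1/p, so σ_d = σ_p / p².
σ_d = 0.0100 / (0.05300)² = 0.0100 / 0.002809 = 3.56 pc.

3.560 pc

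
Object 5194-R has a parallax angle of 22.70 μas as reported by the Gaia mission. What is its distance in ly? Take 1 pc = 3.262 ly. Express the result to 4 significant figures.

p = 22.70 μas = 0.00002270 arcsec.
d = 1/p = 1/0.00002270 = 44053 pc.
In light-years: 44053 × 3.262 = 1.4370 × 10^5 ly.

143700 ly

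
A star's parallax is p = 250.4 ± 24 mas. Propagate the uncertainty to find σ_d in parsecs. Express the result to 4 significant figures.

d = 1/p, so σ_d = σ_p / p².
σ_d = 0.0240 / (0.2504)² = 0.0240 / 0.0627 = 0.38278 pc.

0.3828 pc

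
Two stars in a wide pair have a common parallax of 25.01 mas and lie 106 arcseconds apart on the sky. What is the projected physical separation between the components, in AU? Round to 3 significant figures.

d = 1/p = 1/0.02501″ = 39.984 pc.
At distance d (pc), an angle of θ arcsec spans θ·d AU: s = 106 × 39.984 = 4238.3 AU.

4240 AU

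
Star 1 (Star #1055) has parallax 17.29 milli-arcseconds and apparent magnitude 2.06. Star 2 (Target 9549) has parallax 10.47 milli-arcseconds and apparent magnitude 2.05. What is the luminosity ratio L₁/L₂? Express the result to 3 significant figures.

d₁ = 1/p₁ = 1/0.01729″ = 57.837 pc; d₂ = 1/p₂ = 1/0.01047″ = 95.511 pc.
M₁ = m₁ − 5 log₁₀ d₁ + 5 = 2.06 − 8.8110 + 5 = -1.7510.
M₂ = 2.05 − 9.9003 + 5 = -2.8503.
L₁/L₂ = 10^(0.4(M₂ − M₁)) = 10^(0.4 × (-1.0993)) = 10^(-0.43972) = 0.36331.

L₁/L₂ = 0.363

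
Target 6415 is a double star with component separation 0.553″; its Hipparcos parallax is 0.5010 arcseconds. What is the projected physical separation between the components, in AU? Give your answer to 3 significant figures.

d = 1/p = 1/0.5010″ = 1.996 pc.
At distance d (pc), an angle of θ arcsec spans θ·d AU: s = 0.553 × 1.996 = 1.1038 AU.

1.10 AU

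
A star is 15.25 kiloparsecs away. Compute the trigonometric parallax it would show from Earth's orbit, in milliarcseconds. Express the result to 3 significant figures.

0.0656 mas

d = 15.25 kpc = 15250 pc.
p = 1/d = 1/15250 = 0.000065574 arcsec.
= 0.000065574 × 1000 = 0.065574 mas.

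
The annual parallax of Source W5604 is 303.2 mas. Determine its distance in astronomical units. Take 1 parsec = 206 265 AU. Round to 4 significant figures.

p = 303.2 mas = 0.3032 arcsec.
d = 1/p = 1/0.3032 = 3.2982 pc.
In AU: 3.2982 × 206265 = 6.8030 × 10^5 AU.

680300 AU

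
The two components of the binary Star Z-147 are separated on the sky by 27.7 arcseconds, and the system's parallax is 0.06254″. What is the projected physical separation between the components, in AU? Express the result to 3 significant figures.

443 AU

d = 1/p = 1/0.06254″ = 15.99 pc.
At distance d (pc), an angle of θ arcsec spans θ·d AU: s = 27.7 × 15.99 = 442.92 AU.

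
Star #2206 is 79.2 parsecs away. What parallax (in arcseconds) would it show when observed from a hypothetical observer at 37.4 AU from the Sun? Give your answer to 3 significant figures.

p (arcsec) = B (AU) / d (pc).
p = 37.4 / 79.2 = 0.47222 arcsec.

0.472 arcsec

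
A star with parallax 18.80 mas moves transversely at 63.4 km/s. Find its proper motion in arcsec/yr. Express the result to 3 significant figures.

d = 1/p = 1/0.01880″ = 53.191 pc.
μ = v_t / (4.74 d) = 63.4 / (4.74 × 53.191) = 63.4 / 252.13 = 0.25146 ″/yr.

0.251 arcsec/yr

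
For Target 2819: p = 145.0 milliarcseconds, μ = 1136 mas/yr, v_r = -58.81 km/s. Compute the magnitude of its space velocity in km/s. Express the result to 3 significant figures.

69.6 km/s

d = 1/p = 1/0.1450″ = 6.8966 pc.
μ = 1136 mas/yr = 1.136 ″/yr.
v_t = 4.740 μ d = 4.740 × 1.136 × 6.8966 = 37.136 km/s.
v = √(v_r² + v_t²) = √((-58.81)² + 37.136²) = √4837.7 = 69.554 km/s.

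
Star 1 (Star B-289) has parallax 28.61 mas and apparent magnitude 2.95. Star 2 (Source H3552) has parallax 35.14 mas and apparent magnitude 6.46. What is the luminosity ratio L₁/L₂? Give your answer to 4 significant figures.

L₁/L₂ = 38.24

d₁ = 1/p₁ = 1/0.02861″ = 34.953 pc; d₂ = 1/p₂ = 1/0.03514″ = 28.458 pc.
M₁ = m₁ − 5 log₁₀ d₁ + 5 = 2.95 − 7.7174 + 5 = 0.2326.
M₂ = 6.46 − 7.2710 + 5 = 4.1890.
L₁/L₂ = 10^(0.4(M₂ − M₁)) = 10^(0.4 × 3.9564) = 10^1.58256 = 38.244.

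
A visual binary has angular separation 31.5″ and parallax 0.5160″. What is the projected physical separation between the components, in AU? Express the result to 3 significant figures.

61.0 AU

d = 1/p = 1/0.5160″ = 1.938 pc.
At distance d (pc), an angle of θ arcsec spans θ·d AU: s = 31.5 × 1.938 = 61.047 AU.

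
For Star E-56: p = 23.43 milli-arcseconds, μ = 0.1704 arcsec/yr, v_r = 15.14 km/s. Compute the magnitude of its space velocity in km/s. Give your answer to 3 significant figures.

d = 1/p = 1/0.02343″ = 42.68 pc.
v_t = 4.740 μ d = 4.740 × 0.1704 × 42.68 = 34.472 km/s.
v = √(v_r² + v_t²) = √(15.14² + 34.472²) = √1417.54 = 37.65 km/s.

37.7 km/s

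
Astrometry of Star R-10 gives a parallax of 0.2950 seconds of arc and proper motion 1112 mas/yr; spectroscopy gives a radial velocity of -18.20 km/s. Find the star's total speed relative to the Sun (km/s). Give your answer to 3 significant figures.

d = 1/p = 1/0.2950″ = 3.3898 pc.
μ = 1112 mas/yr = 1.112 ″/yr.
v_t = 4.740 μ d = 4.740 × 1.112 × 3.3898 = 17.867 km/s.
v = √(v_r² + v_t²) = √((-18.20)² + 17.867²) = √650.47 = 25.504 km/s.

25.5 km/s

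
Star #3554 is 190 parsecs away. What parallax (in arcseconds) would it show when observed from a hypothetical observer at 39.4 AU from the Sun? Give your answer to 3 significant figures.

0.207 arcsec

p (arcsec) = B (AU) / d (pc).
p = 39.4 / 190 = 0.20737 arcsec.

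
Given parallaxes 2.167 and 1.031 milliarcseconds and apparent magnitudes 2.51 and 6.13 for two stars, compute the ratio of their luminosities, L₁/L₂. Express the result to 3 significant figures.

d₁ = 1/p₁ = 1/0.002167″ = 461.47 pc; d₂ = 1/p₂ = 1/0.001031″ = 969.93 pc.
M₁ = m₁ − 5 log₁₀ d₁ + 5 = 2.51 − 13.3207 + 5 = -5.8107.
M₂ = 6.13 − 14.9337 + 5 = -3.8037.
L₁/L₂ = 10^(0.4(M₂ − M₁)) = 10^(0.4 × 2.0070) = 10^0.80280 = 6.3504.

L₁/L₂ = 6.35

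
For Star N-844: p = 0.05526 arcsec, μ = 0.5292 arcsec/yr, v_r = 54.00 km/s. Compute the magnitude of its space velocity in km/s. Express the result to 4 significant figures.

70.54 km/s

d = 1/p = 1/0.05526″ = 18.096 pc.
v_t = 4.740 μ d = 4.740 × 0.5292 × 18.096 = 45.392 km/s.
v = √(v_r² + v_t²) = √(54.00² + 45.392²) = √4976.43 = 70.544 km/s.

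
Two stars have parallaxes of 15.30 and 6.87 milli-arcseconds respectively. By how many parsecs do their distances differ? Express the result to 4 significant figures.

80.20 pc

d_A = 1/0.01530″ = 65.359 pc; d_B = 1/0.006870″ = 145.56 pc.
|d_B − d_A| = |145.56 − 65.359| = 80.201 pc.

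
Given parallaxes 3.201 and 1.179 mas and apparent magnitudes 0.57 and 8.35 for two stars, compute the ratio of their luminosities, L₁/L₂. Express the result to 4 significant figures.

d₁ = 1/p₁ = 1/0.003201″ = 312.4 pc; d₂ = 1/p₂ = 1/0.001179″ = 848.18 pc.
M₁ = m₁ − 5 log₁₀ d₁ + 5 = 0.57 − 12.4736 + 5 = -6.9036.
M₂ = 8.35 − 14.6424 + 5 = -1.2924.
L₁/L₂ = 10^(0.4(M₂ − M₁)) = 10^(0.4 × 5.6112) = 10^2.24448 = 175.58.

L₁/L₂ = 175.6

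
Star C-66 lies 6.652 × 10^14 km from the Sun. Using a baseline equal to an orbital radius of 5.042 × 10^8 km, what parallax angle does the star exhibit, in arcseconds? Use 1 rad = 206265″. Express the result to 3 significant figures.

0.156 arcsec

θ ≈ B/d = (5.042 × 10^8) / (6.652 × 10^14) = 7.5797 × 10^-7 rad.
In arcseconds: 7.5797 × 10^-7 × 206265 = 0.15634″.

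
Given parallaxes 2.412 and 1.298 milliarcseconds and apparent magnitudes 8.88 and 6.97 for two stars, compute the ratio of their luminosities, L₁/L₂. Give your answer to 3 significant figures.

d₁ = 1/p₁ = 1/0.002412″ = 414.59 pc; d₂ = 1/p₂ = 1/0.001298″ = 770.42 pc.
M₁ = m₁ − 5 log₁₀ d₁ + 5 = 8.88 − 13.0881 + 5 = 0.7919.
M₂ = 6.97 − 14.4336 + 5 = -2.4636.
L₁/L₂ = 10^(0.4(M₂ − M₁)) = 10^(0.4 × (-3.2555)) = 10^(-1.30220) = 0.049865.

L₁/L₂ = 0.0499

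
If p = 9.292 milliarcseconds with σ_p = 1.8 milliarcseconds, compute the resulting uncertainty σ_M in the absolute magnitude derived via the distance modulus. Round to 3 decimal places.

M = m − 5 log₁₀ d + 5 = m + 5 log₁₀ p + 5, so ∂M/∂p = 5/(p ln 10).
σ_M = (5/ln 10) · (σ_p/p) = 2.1715 × 1.8/9.292 = 2.1715 × 0.19372 = 0.42066.

σ_M = 0.421 mag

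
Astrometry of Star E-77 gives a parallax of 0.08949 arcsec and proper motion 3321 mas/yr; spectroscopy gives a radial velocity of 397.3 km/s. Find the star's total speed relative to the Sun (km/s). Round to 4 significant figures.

d = 1/p = 1/0.08949″ = 11.174 pc.
μ = 3321 mas/yr = 3.321 ″/yr.
v_t = 4.740 μ d = 4.740 × 3.321 × 11.174 = 175.9 km/s.
v = √(v_r² + v_t²) = √(397.3² + 175.9²) = √188788 = 434.5 km/s.

434.5 km/s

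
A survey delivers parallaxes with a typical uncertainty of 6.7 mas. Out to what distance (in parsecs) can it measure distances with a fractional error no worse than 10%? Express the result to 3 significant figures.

σ_d/d = σ_p/p, so the condition is σ_p/p ≤ 0.10, i.e. p ≥ σ_p/0.10.
p_min = 6.7/0.10 = 67 mas = 0.067 arcsec.
d_max = 1/p_min = 1/0.067 = 14.925 pc.

14.9 pc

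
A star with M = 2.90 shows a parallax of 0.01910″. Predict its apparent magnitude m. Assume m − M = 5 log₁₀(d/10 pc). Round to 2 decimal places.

m = 6.49

d = 1/p = 1/0.01910″ = 52.356 pc.
m − M = 5 log₁₀ d − 5 = 5 log₁₀(52.356) − 5 = 8.5948 − 5 = 3.5948.
m = M + (m − M) = 2.90 + 3.5948 = 6.49.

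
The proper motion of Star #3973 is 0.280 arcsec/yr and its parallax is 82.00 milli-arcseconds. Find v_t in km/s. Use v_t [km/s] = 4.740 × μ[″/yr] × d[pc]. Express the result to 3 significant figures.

d = 1/p = 1/0.08200″ = 12.195 pc.
v_t = 4.74 × μ × d = 4.74 × 0.280 × 12.195 = 16.185 km/s.

16.2 km/s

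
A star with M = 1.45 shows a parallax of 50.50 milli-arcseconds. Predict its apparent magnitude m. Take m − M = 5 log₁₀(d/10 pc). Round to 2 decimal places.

d = 1/p = 1/0.05050″ = 19.802 pc.
m − M = 5 log₁₀ d − 5 = 5 log₁₀(19.802) − 5 = 6.4835 − 5 = 1.4835.
m = M + (m − M) = 1.45 + 1.4835 = 2.93.

m = 2.93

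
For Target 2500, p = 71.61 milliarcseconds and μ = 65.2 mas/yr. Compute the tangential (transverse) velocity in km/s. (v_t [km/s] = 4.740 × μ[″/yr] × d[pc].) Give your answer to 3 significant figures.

4.32 km/s

d = 1/p = 1/0.07161″ = 13.965 pc.
μ = 65.2 mas/yr = 0.0652 ″/yr.
v_t = 4.74 × μ × d = 4.74 × 0.0652 × 13.965 = 4.3159 km/s.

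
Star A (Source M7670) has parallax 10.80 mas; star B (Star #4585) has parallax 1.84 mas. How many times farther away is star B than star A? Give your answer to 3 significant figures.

5.87

Since d = 1/p, d_B/d_A = p_A/p_B.
= 10.80 / 1.84 = 5.8696.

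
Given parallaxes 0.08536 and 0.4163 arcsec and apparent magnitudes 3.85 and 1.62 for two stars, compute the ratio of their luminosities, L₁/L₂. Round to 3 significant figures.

d₁ = 1/p₁ = 1/0.08536″ = 11.715 pc; d₂ = 1/p₂ = 1/0.4163″ = 2.4021 pc.
M₁ = m₁ − 5 log₁₀ d₁ + 5 = 3.85 − 5.3437 + 5 = 3.5063.
M₂ = 1.62 − 1.9030 + 5 = 4.7170.
L₁/L₂ = 10^(0.4(M₂ − M₁)) = 10^(0.4 × 1.2107) = 10^0.48428 = 3.0499.

L₁/L₂ = 3.05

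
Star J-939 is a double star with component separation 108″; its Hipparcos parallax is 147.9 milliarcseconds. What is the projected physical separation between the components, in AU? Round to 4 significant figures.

730.2 AU

d = 1/p = 1/0.1479″ = 6.7613 pc.
At distance d (pc), an angle of θ arcsec spans θ·d AU: s = 108 × 6.7613 = 730.22 AU.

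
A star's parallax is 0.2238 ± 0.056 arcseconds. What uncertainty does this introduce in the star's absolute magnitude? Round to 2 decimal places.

M = m − 5 log₁₀ d + 5 = m + 5 log₁₀ p + 5, so ∂M/∂p = 5/(p ln 10).
σ_M = (5/ln 10) · (σ_p/p) = 2.1715 × 0.056/0.2238 = 2.1715 × 0.25022 = 0.54335.

σ_M = 0.54 mag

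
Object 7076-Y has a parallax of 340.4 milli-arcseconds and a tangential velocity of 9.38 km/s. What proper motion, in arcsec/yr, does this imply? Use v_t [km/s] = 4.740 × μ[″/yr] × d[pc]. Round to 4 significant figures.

d = 1/p = 1/0.3404″ = 2.9377 pc.
μ = v_t / (4.74 d) = 9.38 / (4.74 × 2.9377) = 9.38 / 13.925 = 0.67361 ″/yr.

0.6736 arcsec/yr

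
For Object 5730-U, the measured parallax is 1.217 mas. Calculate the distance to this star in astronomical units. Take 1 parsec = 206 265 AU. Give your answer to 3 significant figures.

1.69 × 10^8 AU

p = 1.217 mas = 0.001217 arcsec.
d = 1/p = 1/0.001217 = 821.69 pc.
In AU: 821.69 × 206265 = 1.6949 × 10^8 AU.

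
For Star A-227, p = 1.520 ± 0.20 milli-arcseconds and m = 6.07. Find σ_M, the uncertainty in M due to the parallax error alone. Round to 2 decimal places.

M = m − 5 log₁₀ d + 5 = m + 5 log₁₀ p + 5, so ∂M/∂p = 5/(p ln 10).
σ_M = (5/ln 10) · (σ_p/p) = 2.1715 × 0.20/1.520 = 2.1715 × 0.13158 = 0.28573.

σ_M = 0.29 mag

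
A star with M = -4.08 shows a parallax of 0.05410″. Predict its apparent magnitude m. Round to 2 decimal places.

m = -2.75

d = 1/p = 1/0.05410″ = 18.484 pc.
m − M = 5 log₁₀ d − 5 = 5 log₁₀(18.484) − 5 = 6.3340 − 5 = 1.3340.
m = M + (m − M) = -4.08 + 1.3340 = -2.75.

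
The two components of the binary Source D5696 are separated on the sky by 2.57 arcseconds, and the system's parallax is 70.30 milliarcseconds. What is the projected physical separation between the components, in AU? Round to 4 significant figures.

36.56 AU

d = 1/p = 1/0.07030″ = 14.225 pc.
At distance d (pc), an angle of θ arcsec spans θ·d AU: s = 2.57 × 14.225 = 36.558 AU.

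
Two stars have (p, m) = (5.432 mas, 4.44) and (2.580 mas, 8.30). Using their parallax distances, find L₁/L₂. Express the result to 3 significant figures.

L₁/L₂ = 7.89

d₁ = 1/p₁ = 1/0.005432″ = 184.09 pc; d₂ = 1/p₂ = 1/0.002580″ = 387.6 pc.
M₁ = m₁ − 5 log₁₀ d₁ + 5 = 4.44 − 11.3252 + 5 = -1.8852.
M₂ = 8.30 − 12.9419 + 5 = 0.3581.
L₁/L₂ = 10^(0.4(M₂ − M₁)) = 10^(0.4 × 2.2433) = 10^0.89732 = 7.8944.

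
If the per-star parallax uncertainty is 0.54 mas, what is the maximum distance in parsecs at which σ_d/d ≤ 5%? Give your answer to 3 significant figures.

σ_d/d = σ_p/p, so the condition is σ_p/p ≤ 0.05, i.e. p ≥ σ_p/0.05.
p_min = 0.54/0.05 = 10.8 mas = 0.0108 arcsec.
d_max = 1/p_min = 1/0.0108 = 92.593 pc.

92.6 pc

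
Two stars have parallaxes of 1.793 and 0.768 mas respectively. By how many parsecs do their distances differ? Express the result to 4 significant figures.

d_A = 1/0.001793″ = 557.72 pc; d_B = 1/0.0007680″ = 1302.1 pc.
|d_B − d_A| = |1302.1 − 557.72| = 744.38 pc.

744.4 pc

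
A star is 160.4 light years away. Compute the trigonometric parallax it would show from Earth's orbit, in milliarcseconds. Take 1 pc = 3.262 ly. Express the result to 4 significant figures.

d = 160.4 ly ÷ 3.262 = 49.172 pc.
p = 1/d = 1/49.172 = 0.020337 arcsec.
= 0.020337 × 1000 = 20.337 mas.

20.34 mas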